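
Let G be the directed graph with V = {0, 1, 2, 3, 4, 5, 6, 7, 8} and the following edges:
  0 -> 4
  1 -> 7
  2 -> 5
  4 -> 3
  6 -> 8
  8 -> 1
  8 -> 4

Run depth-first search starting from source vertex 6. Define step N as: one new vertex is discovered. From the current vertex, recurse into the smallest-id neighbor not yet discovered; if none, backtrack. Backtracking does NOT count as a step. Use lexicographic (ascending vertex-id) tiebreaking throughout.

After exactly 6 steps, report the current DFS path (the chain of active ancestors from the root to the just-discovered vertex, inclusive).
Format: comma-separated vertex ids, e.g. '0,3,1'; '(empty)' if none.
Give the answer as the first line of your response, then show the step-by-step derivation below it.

6,8,4,3

step 1: discover 6; path=6; order=6
step 2: discover 8; path=6>8; order=6,8
step 3: discover 1; path=6>8>1; order=6,8,1
step 4: discover 7; path=6>8>1>7; order=6,8,1,7
step 5: discover 4; path=6>8>4; order=6,8,1,7,4
step 6: discover 3; path=6>8>4>3; order=6,8,1,7,4,3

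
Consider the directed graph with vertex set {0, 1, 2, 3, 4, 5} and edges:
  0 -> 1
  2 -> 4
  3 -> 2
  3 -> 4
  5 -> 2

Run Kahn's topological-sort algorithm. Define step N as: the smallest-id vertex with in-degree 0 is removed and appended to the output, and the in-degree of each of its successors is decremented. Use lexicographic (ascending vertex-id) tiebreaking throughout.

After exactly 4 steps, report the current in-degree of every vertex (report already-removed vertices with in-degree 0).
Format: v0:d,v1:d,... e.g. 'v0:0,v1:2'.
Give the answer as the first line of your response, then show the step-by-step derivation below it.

v0:0,v1:0,v2:0,v3:0,v4:1,v5:0

step 1: output 0; order=[0]; indeg=(0,0,2,0,2,0)
step 2: output 1; order=[0,1]; indeg=(0,0,2,0,2,0)
step 3: output 3; order=[0,1,3]; indeg=(0,0,1,0,1,0)
step 4: output 5; order=[0,1,3,5]; indeg=(0,0,0,0,1,0)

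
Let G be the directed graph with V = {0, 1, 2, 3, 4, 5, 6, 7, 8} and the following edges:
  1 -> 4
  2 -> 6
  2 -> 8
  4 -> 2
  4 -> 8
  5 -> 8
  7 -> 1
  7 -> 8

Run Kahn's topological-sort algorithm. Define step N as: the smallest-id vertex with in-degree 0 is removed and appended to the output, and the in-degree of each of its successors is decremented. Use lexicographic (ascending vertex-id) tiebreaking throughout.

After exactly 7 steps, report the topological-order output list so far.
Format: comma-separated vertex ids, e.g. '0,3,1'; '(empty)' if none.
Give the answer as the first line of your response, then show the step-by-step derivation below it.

0,3,5,7,1,4,2

step 1: output 0; order=[0]; indeg=(0,1,1,0,1,0,1,0,4)
step 2: output 3; order=[0,3]; indeg=(0,1,1,0,1,0,1,0,4)
step 3: output 5; order=[0,3,5]; indeg=(0,1,1,0,1,0,1,0,3)
step 4: output 7; order=[0,3,5,7]; indeg=(0,0,1,0,1,0,1,0,2)
step 5: output 1; order=[0,3,5,7,1]; indeg=(0,0,1,0,0,0,1,0,2)
step 6: output 4; order=[0,3,5,7,1,4]; indeg=(0,0,0,0,0,0,1,0,1)
step 7: output 2; order=[0,3,5,7,1,4,2]; indeg=(0,0,0,0,0,0,0,0,0)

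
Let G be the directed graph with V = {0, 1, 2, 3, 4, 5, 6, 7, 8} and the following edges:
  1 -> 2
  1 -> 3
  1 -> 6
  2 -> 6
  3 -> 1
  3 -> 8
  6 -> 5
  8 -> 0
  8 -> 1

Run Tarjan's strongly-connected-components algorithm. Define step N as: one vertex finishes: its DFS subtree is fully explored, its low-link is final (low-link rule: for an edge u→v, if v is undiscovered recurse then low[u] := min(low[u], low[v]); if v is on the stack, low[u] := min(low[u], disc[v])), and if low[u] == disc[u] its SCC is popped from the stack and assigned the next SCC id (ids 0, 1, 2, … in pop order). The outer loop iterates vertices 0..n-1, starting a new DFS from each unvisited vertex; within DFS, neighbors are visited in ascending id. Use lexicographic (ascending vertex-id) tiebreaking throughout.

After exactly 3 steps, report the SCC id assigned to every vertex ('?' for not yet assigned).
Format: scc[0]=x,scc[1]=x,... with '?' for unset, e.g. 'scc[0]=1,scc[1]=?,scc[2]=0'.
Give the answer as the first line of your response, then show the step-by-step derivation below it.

scc[0]=0,scc[1]=?,scc[2]=?,scc[3]=?,scc[4]=?,scc[5]=1,scc[6]=2,scc[7]=?,scc[8]=?

step 1: low=(low[0]=0,low[1]=?,low[2]=?,low[3]=?,low[4]=?,low[5]=?,low[6]=?,low[7]=?,low[8]=?); scc=(scc[0]=0,scc[1]=?,scc[2]=?,scc[3]=?,scc[4]=?,scc[5]=?,scc[6]=?,scc[7]=?,scc[8]=?)
step 2: low=(low[0]=0,low[1]=1,low[2]=2,low[3]=?,low[4]=?,low[5]=4,low[6]=3,low[7]=?,low[8]=?); scc=(scc[0]=0,scc[1]=?,scc[2]=?,scc[3]=?,scc[4]=?,scc[5]=1,scc[6]=?,scc[7]=?,scc[8]=?)
step 3: low=(low[0]=0,low[1]=1,low[2]=2,low[3]=?,low[4]=?,low[5]=4,low[6]=3,low[7]=?,low[8]=?); scc=(scc[0]=0,scc[1]=?,scc[2]=?,scc[3]=?,scc[4]=?,scc[5]=1,scc[6]=2,scc[7]=?,scc[8]=?)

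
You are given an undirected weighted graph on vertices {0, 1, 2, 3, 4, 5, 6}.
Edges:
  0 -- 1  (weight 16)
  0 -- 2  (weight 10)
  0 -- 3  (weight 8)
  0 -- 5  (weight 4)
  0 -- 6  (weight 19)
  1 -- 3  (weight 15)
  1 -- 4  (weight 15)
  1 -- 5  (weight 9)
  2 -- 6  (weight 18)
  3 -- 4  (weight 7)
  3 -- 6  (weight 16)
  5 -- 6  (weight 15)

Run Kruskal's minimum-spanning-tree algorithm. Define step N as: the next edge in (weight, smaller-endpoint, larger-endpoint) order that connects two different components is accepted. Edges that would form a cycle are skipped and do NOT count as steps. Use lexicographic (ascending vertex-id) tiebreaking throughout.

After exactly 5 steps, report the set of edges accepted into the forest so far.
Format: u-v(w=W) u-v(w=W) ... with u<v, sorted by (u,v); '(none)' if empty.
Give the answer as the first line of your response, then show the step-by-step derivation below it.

0-2(w=10) 0-3(w=8) 0-5(w=4) 1-5(w=9) 3-4(w=7)

step 1: add edge 0-5 (w=4); MST = {0-5(w=4)}
step 2: add edge 3-4 (w=7); MST = {0-5(w=4) 3-4(w=7)}
step 3: add edge 0-3 (w=8); MST = {0-3(w=8) 0-5(w=4) 3-4(w=7)}
step 4: add edge 1-5 (w=9); MST = {0-3(w=8) 0-5(w=4) 1-5(w=9) 3-4(w=7)}
step 5: add edge 0-2 (w=10); MST = {0-2(w=10) 0-3(w=8) 0-5(w=4) 1-5(w=9) 3-4(w=7)}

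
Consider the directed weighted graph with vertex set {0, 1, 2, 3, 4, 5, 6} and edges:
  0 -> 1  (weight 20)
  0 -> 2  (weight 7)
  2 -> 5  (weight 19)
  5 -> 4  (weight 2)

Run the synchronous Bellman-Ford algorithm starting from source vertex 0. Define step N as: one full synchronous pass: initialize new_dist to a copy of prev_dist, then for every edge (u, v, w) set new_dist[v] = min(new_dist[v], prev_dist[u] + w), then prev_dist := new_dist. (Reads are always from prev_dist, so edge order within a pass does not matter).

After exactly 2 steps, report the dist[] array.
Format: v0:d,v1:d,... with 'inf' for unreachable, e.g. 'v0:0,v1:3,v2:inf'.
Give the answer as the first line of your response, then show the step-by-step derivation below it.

v0:0,v1:20,v2:7,v3:inf,v4:inf,v5:26,v6:inf

step 1: dist = v0:0,v1:20,v2:7,v3:inf,v4:inf,v5:inf,v6:inf
step 2: dist = v0:0,v1:20,v2:7,v3:inf,v4:inf,v5:26,v6:inf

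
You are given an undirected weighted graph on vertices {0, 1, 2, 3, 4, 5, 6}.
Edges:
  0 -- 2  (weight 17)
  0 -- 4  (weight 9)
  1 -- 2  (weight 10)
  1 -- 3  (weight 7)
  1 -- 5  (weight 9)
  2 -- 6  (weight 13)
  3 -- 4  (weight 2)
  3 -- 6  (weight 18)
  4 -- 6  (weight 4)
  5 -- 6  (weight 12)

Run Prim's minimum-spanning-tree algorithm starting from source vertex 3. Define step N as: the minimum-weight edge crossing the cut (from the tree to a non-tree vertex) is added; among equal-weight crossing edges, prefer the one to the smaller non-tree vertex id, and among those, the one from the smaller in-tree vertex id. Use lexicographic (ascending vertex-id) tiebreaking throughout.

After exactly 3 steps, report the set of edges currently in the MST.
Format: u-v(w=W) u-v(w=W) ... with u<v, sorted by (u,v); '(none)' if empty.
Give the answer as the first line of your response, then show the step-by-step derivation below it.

1-3(w=7) 3-4(w=2) 4-6(w=4)

step 1: add edge 3-4 (w=2); MST = {3-4(w=2)}
step 2: add edge 4-6 (w=4); MST = {3-4(w=2) 4-6(w=4)}
step 3: add edge 1-3 (w=7); MST = {1-3(w=7) 3-4(w=2) 4-6(w=4)}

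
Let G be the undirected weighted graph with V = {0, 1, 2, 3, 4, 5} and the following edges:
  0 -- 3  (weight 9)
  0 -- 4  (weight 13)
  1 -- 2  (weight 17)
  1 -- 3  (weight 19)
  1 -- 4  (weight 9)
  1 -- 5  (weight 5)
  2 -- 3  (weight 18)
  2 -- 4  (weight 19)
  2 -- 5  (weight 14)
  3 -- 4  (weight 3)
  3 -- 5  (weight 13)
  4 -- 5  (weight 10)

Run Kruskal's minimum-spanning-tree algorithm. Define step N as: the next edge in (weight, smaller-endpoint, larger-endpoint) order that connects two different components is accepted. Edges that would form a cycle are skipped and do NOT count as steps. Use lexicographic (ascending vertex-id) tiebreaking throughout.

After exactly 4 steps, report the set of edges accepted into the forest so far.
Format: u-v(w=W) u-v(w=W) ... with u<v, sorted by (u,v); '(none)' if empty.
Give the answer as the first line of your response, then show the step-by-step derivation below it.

0-3(w=9) 1-4(w=9) 1-5(w=5) 3-4(w=3)

step 1: add edge 3-4 (w=3); MST = {3-4(w=3)}
step 2: add edge 1-5 (w=5); MST = {1-5(w=5) 3-4(w=3)}
step 3: add edge 0-3 (w=9); MST = {0-3(w=9) 1-5(w=5) 3-4(w=3)}
step 4: add edge 1-4 (w=9); MST = {0-3(w=9) 1-4(w=9) 1-5(w=5) 3-4(w=3)}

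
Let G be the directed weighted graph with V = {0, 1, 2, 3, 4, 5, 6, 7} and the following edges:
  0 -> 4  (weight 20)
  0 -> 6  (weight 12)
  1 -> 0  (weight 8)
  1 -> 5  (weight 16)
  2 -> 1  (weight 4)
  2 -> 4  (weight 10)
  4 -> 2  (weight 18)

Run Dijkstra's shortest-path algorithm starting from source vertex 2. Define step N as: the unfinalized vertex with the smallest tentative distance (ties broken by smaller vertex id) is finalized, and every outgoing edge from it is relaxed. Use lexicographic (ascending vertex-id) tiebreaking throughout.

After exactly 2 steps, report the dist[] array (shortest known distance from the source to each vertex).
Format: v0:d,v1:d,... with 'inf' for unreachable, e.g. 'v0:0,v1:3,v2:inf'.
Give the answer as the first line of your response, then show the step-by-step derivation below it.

v0:12,v1:4,v2:0,v3:inf,v4:10,v5:20,v6:inf,v7:inf

step 1: dist = v0:inf,v1:4,v2:0,v3:inf,v4:10,v5:inf,v6:inf,v7:inf
step 2: dist = v0:12,v1:4,v2:0,v3:inf,v4:10,v5:20,v6:inf,v7:inf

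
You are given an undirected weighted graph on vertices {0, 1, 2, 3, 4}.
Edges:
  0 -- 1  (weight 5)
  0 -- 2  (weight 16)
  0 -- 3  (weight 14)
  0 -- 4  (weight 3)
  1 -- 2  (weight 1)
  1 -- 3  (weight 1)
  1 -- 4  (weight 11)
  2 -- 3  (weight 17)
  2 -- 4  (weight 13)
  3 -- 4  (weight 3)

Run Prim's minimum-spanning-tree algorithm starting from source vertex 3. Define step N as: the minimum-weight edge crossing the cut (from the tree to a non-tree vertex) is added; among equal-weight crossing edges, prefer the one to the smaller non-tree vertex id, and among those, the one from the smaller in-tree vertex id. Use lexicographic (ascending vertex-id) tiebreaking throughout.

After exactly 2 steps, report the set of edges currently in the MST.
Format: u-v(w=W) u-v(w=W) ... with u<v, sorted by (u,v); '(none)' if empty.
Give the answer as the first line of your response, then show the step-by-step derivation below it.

1-2(w=1) 1-3(w=1)

step 1: add edge 1-3 (w=1); MST = {1-3(w=1)}
step 2: add edge 1-2 (w=1); MST = {1-2(w=1) 1-3(w=1)}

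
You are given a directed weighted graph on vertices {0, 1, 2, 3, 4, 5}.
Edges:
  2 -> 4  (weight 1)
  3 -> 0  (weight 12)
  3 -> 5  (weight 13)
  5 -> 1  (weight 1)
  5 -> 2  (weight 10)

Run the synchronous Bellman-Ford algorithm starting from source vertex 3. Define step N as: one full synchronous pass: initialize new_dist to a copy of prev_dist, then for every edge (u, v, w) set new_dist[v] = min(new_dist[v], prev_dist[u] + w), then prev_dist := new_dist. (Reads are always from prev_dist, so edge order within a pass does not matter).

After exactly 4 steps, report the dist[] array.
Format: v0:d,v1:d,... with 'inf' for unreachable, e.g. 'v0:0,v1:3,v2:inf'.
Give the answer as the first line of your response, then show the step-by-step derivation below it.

v0:12,v1:14,v2:23,v3:0,v4:24,v5:13

step 1: dist = v0:12,v1:inf,v2:inf,v3:0,v4:inf,v5:13
step 2: dist = v0:12,v1:14,v2:23,v3:0,v4:inf,v5:13
step 3: dist = v0:12,v1:14,v2:23,v3:0,v4:24,v5:13
step 4: dist = v0:12,v1:14,v2:23,v3:0,v4:24,v5:13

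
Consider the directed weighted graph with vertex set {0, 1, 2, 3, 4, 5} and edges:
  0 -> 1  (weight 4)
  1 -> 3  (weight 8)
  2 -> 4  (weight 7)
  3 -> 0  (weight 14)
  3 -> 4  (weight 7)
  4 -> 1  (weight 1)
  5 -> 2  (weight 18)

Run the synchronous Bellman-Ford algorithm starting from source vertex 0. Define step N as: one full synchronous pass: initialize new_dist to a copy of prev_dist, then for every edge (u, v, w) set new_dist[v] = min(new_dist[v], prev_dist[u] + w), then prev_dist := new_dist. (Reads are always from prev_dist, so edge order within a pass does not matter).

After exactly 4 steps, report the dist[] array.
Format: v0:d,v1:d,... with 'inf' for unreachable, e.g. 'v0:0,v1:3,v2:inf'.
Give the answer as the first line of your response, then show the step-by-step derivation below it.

v0:0,v1:4,v2:inf,v3:12,v4:19,v5:inf

step 1: dist = v0:0,v1:4,v2:inf,v3:inf,v4:inf,v5:inf
step 2: dist = v0:0,v1:4,v2:inf,v3:12,v4:inf,v5:inf
step 3: dist = v0:0,v1:4,v2:inf,v3:12,v4:19,v5:inf
step 4: dist = v0:0,v1:4,v2:inf,v3:12,v4:19,v5:inf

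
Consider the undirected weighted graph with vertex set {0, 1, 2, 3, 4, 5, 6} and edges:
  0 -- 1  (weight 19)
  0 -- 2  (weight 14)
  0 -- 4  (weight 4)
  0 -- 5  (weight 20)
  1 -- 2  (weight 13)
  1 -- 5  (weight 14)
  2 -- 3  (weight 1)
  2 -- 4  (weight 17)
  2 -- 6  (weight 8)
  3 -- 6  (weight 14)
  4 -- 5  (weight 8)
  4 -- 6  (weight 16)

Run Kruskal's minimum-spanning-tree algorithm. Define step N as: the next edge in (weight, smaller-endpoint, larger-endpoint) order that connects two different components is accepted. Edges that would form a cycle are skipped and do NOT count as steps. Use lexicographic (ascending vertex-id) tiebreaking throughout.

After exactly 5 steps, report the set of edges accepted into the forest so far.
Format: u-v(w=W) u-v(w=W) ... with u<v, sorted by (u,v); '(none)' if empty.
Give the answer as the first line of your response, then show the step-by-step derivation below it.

0-4(w=4) 1-2(w=13) 2-3(w=1) 2-6(w=8) 4-5(w=8)

step 1: add edge 2-3 (w=1); MST = {2-3(w=1)}
step 2: add edge 0-4 (w=4); MST = {0-4(w=4) 2-3(w=1)}
step 3: add edge 2-6 (w=8); MST = {0-4(w=4) 2-3(w=1) 2-6(w=8)}
step 4: add edge 4-5 (w=8); MST = {0-4(w=4) 2-3(w=1) 2-6(w=8) 4-5(w=8)}
step 5: add edge 1-2 (w=13); MST = {0-4(w=4) 1-2(w=13) 2-3(w=1) 2-6(w=8) 4-5(w=8)}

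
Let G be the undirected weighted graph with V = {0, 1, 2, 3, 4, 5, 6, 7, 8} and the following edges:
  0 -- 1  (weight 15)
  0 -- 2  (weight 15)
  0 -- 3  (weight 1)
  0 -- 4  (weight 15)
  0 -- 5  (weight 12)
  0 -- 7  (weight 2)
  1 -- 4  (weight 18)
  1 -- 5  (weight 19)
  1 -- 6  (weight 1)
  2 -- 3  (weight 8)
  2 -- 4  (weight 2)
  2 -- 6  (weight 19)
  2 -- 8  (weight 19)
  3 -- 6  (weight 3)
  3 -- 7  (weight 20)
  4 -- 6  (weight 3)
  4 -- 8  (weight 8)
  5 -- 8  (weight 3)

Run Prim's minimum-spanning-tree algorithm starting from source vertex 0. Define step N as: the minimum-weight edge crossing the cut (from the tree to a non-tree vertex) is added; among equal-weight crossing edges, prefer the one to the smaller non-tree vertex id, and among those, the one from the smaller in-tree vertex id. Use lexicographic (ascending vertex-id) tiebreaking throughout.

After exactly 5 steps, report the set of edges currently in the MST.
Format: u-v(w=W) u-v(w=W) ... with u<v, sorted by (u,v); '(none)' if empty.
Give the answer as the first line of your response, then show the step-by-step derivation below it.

0-3(w=1) 0-7(w=2) 1-6(w=1) 3-6(w=3) 4-6(w=3)

step 1: add edge 0-3 (w=1); MST = {0-3(w=1)}
step 2: add edge 0-7 (w=2); MST = {0-3(w=1) 0-7(w=2)}
step 3: add edge 3-6 (w=3); MST = {0-3(w=1) 0-7(w=2) 3-6(w=3)}
step 4: add edge 1-6 (w=1); MST = {0-3(w=1) 0-7(w=2) 1-6(w=1) 3-6(w=3)}
step 5: add edge 4-6 (w=3); MST = {0-3(w=1) 0-7(w=2) 1-6(w=1) 3-6(w=3) 4-6(w=3)}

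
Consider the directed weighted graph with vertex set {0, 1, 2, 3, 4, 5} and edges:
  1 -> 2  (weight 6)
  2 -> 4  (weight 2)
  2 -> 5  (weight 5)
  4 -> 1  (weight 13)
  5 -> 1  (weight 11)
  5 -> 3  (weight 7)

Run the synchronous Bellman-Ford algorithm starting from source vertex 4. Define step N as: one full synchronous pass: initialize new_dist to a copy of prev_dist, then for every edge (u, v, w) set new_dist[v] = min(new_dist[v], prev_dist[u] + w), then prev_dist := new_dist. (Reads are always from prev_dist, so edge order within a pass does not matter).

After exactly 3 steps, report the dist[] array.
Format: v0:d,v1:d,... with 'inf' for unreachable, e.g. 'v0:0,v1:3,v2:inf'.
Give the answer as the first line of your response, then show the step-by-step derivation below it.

v0:inf,v1:13,v2:19,v3:inf,v4:0,v5:24

step 1: dist = v0:inf,v1:13,v2:inf,v3:inf,v4:0,v5:inf
step 2: dist = v0:inf,v1:13,v2:19,v3:inf,v4:0,v5:inf
step 3: dist = v0:inf,v1:13,v2:19,v3:inf,v4:0,v5:24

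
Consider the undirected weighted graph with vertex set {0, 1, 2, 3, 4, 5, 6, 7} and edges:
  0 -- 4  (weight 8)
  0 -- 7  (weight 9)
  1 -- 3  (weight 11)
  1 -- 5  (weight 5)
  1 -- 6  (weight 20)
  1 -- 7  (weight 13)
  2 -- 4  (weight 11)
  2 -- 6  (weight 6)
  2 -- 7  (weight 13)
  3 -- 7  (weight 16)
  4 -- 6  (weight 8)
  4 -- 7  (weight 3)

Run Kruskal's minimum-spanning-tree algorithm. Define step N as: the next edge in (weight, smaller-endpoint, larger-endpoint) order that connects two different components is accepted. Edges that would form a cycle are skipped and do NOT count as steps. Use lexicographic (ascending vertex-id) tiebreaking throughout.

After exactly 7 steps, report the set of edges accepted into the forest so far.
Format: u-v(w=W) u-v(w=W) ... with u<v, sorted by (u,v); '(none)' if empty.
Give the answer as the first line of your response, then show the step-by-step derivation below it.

0-4(w=8) 1-3(w=11) 1-5(w=5) 1-7(w=13) 2-6(w=6) 4-6(w=8) 4-7(w=3)

step 1: add edge 4-7 (w=3); MST = {4-7(w=3)}
step 2: add edge 1-5 (w=5); MST = {1-5(w=5) 4-7(w=3)}
step 3: add edge 2-6 (w=6); MST = {1-5(w=5) 2-6(w=6) 4-7(w=3)}
step 4: add edge 0-4 (w=8); MST = {0-4(w=8) 1-5(w=5) 2-6(w=6) 4-7(w=3)}
step 5: add edge 4-6 (w=8); MST = {0-4(w=8) 1-5(w=5) 2-6(w=6) 4-6(w=8) 4-7(w=3)}
step 6: add edge 1-3 (w=11); MST = {0-4(w=8) 1-3(w=11) 1-5(w=5) 2-6(w=6) 4-6(w=8) 4-7(w=3)}
step 7: add edge 1-7 (w=13); MST = {0-4(w=8) 1-3(w=11) 1-5(w=5) 1-7(w=13) 2-6(w=6) 4-6(w=8) 4-7(w=3)}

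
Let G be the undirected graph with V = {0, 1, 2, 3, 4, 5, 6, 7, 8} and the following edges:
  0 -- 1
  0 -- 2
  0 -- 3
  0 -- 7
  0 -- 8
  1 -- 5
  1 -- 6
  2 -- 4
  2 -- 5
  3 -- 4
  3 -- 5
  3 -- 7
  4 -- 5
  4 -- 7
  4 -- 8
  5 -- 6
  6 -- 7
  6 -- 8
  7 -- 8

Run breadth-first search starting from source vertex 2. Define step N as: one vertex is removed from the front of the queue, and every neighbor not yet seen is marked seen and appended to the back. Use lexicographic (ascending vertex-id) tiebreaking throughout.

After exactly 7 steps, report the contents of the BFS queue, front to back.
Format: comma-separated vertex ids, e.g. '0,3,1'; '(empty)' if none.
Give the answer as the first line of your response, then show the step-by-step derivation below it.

8,6

step 1: dequeue 2; queue=[0,4,5]; order=2
step 2: dequeue 0; queue=[4,5,1,3,7,8]; order=2,0
step 3: dequeue 4; queue=[5,1,3,7,8]; order=2,0,4
step 4: dequeue 5; queue=[1,3,7,8,6]; order=2,0,4,5
step 5: dequeue 1; queue=[3,7,8,6]; order=2,0,4,5,1
step 6: dequeue 3; queue=[7,8,6]; order=2,0,4,5,1,3
step 7: dequeue 7; queue=[8,6]; order=2,0,4,5,1,3,7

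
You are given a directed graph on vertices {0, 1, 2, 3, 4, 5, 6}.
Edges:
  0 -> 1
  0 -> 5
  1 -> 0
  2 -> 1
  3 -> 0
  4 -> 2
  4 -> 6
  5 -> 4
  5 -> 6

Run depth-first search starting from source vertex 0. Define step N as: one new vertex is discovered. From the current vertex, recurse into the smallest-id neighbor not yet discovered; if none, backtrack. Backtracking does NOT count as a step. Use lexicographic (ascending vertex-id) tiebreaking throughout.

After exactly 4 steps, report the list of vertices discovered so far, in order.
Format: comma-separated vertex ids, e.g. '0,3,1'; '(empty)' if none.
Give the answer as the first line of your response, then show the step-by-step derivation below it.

0,1,5,4

step 1: discover 0; path=0; order=0
step 2: discover 1; path=0>1; order=0,1
step 3: discover 5; path=0>5; order=0,1,5
step 4: discover 4; path=0>5>4; order=0,1,5,4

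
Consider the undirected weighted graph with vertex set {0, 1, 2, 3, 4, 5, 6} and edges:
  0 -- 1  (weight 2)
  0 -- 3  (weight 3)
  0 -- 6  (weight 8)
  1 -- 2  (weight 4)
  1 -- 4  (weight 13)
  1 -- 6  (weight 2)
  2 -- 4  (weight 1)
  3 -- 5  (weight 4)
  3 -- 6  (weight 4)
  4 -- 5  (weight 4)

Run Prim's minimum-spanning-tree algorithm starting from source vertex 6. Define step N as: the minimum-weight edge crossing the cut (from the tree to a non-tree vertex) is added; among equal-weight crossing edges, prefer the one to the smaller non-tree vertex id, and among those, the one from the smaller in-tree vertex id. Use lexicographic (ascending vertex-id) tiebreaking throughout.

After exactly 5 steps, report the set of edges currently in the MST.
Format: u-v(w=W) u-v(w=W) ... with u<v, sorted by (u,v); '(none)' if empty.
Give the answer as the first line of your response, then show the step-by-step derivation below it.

0-1(w=2) 0-3(w=3) 1-2(w=4) 1-6(w=2) 2-4(w=1)

step 1: add edge 1-6 (w=2); MST = {1-6(w=2)}
step 2: add edge 0-1 (w=2); MST = {0-1(w=2) 1-6(w=2)}
step 3: add edge 0-3 (w=3); MST = {0-1(w=2) 0-3(w=3) 1-6(w=2)}
step 4: add edge 1-2 (w=4); MST = {0-1(w=2) 0-3(w=3) 1-2(w=4) 1-6(w=2)}
step 5: add edge 2-4 (w=1); MST = {0-1(w=2) 0-3(w=3) 1-2(w=4) 1-6(w=2) 2-4(w=1)}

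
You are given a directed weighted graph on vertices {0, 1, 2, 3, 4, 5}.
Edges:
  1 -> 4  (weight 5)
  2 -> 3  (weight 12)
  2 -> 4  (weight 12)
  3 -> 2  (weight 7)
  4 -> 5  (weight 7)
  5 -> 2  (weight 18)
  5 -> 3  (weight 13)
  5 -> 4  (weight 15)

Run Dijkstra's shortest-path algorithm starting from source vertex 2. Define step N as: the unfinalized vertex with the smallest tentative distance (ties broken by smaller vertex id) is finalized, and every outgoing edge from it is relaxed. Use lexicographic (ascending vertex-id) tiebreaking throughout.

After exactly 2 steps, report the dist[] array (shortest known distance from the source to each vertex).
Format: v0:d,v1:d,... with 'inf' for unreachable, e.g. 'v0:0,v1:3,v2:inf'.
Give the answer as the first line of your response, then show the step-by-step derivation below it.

v0:inf,v1:inf,v2:0,v3:12,v4:12,v5:inf

step 1: dist = v0:inf,v1:inf,v2:0,v3:12,v4:12,v5:inf
step 2: dist = v0:inf,v1:inf,v2:0,v3:12,v4:12,v5:inf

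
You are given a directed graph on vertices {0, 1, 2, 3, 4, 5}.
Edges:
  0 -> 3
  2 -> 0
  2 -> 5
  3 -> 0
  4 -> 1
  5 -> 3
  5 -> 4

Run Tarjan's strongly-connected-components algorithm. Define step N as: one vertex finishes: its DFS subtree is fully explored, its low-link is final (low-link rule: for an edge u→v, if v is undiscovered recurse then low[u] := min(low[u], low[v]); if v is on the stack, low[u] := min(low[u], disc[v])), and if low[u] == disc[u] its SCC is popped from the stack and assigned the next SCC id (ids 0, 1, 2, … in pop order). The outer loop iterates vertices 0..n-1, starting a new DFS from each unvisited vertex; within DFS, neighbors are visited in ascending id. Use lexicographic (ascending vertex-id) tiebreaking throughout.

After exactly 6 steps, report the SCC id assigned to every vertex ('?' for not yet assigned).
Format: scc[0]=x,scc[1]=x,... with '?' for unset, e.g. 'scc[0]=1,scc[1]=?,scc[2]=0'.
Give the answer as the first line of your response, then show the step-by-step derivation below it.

scc[0]=0,scc[1]=1,scc[2]=4,scc[3]=0,scc[4]=2,scc[5]=3

step 1: low=(low[0]=0,low[1]=?,low[2]=?,low[3]=0,low[4]=?,low[5]=?); scc=(scc[0]=?,scc[1]=?,scc[2]=?,scc[3]=?,scc[4]=?,scc[5]=?)
step 2: low=(low[0]=0,low[1]=?,low[2]=?,low[3]=0,low[4]=?,low[5]=?); scc=(scc[0]=0,scc[1]=?,scc[2]=?,scc[3]=0,scc[4]=?,scc[5]=?)
step 3: low=(low[0]=0,low[1]=2,low[2]=?,low[3]=0,low[4]=?,low[5]=?); scc=(scc[0]=0,scc[1]=1,scc[2]=?,scc[3]=0,scc[4]=?,scc[5]=?)
step 4: low=(low[0]=0,low[1]=2,low[2]=3,low[3]=0,low[4]=5,low[5]=4); scc=(scc[0]=0,scc[1]=1,scc[2]=?,scc[3]=0,scc[4]=2,scc[5]=?)
step 5: low=(low[0]=0,low[1]=2,low[2]=3,low[3]=0,low[4]=5,low[5]=4); scc=(scc[0]=0,scc[1]=1,scc[2]=?,scc[3]=0,scc[4]=2,scc[5]=3)
step 6: low=(low[0]=0,low[1]=2,low[2]=3,low[3]=0,low[4]=5,low[5]=4); scc=(scc[0]=0,scc[1]=1,scc[2]=4,scc[3]=0,scc[4]=2,scc[5]=3)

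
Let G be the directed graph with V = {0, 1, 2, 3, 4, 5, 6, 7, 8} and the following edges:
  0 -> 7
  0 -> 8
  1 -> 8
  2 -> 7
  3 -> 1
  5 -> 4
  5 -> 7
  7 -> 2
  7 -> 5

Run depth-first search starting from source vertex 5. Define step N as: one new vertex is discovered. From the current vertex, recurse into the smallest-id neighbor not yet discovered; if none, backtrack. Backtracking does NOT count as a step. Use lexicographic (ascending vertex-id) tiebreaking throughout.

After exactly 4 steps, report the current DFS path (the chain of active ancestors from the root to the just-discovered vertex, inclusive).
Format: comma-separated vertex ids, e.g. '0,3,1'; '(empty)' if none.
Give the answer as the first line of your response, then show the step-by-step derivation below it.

5,7,2

step 1: discover 5; path=5; order=5
step 2: discover 4; path=5>4; order=5,4
step 3: discover 7; path=5>7; order=5,4,7
step 4: discover 2; path=5>7>2; order=5,4,7,2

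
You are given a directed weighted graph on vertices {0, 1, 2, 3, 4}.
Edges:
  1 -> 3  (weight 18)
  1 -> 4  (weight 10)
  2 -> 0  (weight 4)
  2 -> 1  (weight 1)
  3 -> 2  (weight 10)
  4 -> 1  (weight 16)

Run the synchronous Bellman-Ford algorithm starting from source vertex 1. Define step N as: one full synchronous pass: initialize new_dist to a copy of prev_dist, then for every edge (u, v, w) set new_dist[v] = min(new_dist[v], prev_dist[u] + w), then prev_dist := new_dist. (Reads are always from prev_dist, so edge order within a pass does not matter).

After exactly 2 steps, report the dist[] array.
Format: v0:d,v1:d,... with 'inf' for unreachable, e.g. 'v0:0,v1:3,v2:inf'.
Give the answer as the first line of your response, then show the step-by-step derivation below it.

v0:inf,v1:0,v2:28,v3:18,v4:10

step 1: dist = v0:inf,v1:0,v2:inf,v3:18,v4:10
step 2: dist = v0:inf,v1:0,v2:28,v3:18,v4:10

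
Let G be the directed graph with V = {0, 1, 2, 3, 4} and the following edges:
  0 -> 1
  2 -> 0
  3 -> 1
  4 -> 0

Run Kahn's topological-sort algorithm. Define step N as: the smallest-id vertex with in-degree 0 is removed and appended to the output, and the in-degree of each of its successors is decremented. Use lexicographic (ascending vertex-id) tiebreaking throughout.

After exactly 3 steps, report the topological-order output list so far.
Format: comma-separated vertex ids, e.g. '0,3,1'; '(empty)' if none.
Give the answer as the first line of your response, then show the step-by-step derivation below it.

2,3,4

step 1: output 2; order=[2]; indeg=(1,2,0,0,0)
step 2: output 3; order=[2,3]; indeg=(1,1,0,0,0)
step 3: output 4; order=[2,3,4]; indeg=(0,1,0,0,0)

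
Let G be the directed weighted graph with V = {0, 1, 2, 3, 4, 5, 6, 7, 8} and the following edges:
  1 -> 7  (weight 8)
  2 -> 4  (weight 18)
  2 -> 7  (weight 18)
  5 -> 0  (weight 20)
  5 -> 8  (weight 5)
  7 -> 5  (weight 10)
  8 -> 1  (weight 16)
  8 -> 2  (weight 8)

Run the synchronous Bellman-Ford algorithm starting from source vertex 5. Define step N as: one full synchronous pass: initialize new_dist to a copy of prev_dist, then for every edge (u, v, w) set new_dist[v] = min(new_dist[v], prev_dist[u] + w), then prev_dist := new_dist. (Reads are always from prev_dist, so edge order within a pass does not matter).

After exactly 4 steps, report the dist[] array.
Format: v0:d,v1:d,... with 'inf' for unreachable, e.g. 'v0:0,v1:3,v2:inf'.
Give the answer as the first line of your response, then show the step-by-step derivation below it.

v0:20,v1:21,v2:13,v3:inf,v4:31,v5:0,v6:inf,v7:29,v8:5

step 1: dist = v0:20,v1:inf,v2:inf,v3:inf,v4:inf,v5:0,v6:inf,v7:inf,v8:5
step 2: dist = v0:20,v1:21,v2:13,v3:inf,v4:inf,v5:0,v6:inf,v7:inf,v8:5
step 3: dist = v0:20,v1:21,v2:13,v3:inf,v4:31,v5:0,v6:inf,v7:29,v8:5
step 4: dist = v0:20,v1:21,v2:13,v3:inf,v4:31,v5:0,v6:inf,v7:29,v8:5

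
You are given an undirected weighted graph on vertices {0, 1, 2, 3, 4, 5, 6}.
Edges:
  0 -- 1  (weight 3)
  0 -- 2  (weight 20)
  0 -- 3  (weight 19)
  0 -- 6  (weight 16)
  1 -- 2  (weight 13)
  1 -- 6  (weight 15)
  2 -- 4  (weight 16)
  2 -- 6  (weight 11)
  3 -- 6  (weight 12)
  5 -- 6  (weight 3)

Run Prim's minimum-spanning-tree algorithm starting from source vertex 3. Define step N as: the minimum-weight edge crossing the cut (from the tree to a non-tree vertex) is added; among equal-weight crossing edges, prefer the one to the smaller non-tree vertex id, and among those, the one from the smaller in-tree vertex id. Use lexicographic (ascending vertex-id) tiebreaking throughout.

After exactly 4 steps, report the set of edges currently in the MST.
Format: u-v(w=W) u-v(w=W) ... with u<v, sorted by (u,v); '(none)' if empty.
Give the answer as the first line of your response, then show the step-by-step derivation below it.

1-2(w=13) 2-6(w=11) 3-6(w=12) 5-6(w=3)

step 1: add edge 3-6 (w=12); MST = {3-6(w=12)}
step 2: add edge 5-6 (w=3); MST = {3-6(w=12) 5-6(w=3)}
step 3: add edge 2-6 (w=11); MST = {2-6(w=11) 3-6(w=12) 5-6(w=3)}
step 4: add edge 1-2 (w=13); MST = {1-2(w=13) 2-6(w=11) 3-6(w=12) 5-6(w=3)}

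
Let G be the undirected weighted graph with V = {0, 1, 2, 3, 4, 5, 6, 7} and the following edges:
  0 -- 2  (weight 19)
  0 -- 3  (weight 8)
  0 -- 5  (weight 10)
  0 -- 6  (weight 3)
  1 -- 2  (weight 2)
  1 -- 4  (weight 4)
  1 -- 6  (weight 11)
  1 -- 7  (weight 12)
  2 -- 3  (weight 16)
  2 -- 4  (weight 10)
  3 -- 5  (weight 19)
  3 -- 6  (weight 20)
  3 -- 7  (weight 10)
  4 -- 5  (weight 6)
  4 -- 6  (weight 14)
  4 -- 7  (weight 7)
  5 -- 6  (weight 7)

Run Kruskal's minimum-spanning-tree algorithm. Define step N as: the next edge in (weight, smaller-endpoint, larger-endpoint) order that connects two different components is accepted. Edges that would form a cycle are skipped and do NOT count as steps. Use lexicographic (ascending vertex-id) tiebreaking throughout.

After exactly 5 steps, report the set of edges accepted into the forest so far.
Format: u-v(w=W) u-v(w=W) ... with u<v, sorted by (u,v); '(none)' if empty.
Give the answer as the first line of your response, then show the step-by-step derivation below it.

0-6(w=3) 1-2(w=2) 1-4(w=4) 4-5(w=6) 4-7(w=7)

step 1: add edge 1-2 (w=2); MST = {1-2(w=2)}
step 2: add edge 0-6 (w=3); MST = {0-6(w=3) 1-2(w=2)}
step 3: add edge 1-4 (w=4); MST = {0-6(w=3) 1-2(w=2) 1-4(w=4)}
step 4: add edge 4-5 (w=6); MST = {0-6(w=3) 1-2(w=2) 1-4(w=4) 4-5(w=6)}
step 5: add edge 4-7 (w=7); MST = {0-6(w=3) 1-2(w=2) 1-4(w=4) 4-5(w=6) 4-7(w=7)}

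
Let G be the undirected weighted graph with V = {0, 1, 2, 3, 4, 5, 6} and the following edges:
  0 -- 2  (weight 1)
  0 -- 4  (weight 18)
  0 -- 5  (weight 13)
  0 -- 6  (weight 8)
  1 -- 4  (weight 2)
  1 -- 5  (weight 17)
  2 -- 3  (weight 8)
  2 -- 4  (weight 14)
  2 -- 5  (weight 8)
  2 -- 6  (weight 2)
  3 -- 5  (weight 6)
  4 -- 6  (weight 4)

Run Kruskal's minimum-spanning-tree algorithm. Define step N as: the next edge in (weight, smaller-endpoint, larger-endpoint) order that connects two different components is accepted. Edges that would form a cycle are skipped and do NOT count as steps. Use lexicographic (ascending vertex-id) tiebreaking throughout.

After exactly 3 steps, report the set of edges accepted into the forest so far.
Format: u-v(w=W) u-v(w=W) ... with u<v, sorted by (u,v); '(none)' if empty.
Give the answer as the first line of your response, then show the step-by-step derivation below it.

0-2(w=1) 1-4(w=2) 2-6(w=2)

step 1: add edge 0-2 (w=1); MST = {0-2(w=1)}
step 2: add edge 1-4 (w=2); MST = {0-2(w=1) 1-4(w=2)}
step 3: add edge 2-6 (w=2); MST = {0-2(w=1) 1-4(w=2) 2-6(w=2)}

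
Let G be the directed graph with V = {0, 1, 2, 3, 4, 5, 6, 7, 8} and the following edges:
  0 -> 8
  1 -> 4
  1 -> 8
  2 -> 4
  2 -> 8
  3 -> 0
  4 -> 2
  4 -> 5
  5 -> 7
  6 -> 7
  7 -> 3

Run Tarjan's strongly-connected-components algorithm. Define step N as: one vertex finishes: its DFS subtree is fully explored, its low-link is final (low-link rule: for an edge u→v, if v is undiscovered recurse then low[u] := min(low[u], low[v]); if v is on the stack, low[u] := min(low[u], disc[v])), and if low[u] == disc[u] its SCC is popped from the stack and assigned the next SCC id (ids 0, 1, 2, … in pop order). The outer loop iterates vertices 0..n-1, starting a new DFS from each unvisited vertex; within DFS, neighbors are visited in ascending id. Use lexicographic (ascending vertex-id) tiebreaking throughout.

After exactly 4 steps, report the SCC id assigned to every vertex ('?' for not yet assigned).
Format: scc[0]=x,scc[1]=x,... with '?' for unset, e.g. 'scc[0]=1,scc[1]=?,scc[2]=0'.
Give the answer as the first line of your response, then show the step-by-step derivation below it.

scc[0]=1,scc[1]=?,scc[2]=?,scc[3]=2,scc[4]=?,scc[5]=?,scc[6]=?,scc[7]=?,scc[8]=0

step 1: low=(low[0]=0,low[1]=?,low[2]=?,low[3]=?,low[4]=?,low[5]=?,low[6]=?,low[7]=?,low[8]=1); scc=(scc[0]=?,scc[1]=?,scc[2]=?,scc[3]=?,scc[4]=?,scc[5]=?,scc[6]=?,scc[7]=?,scc[8]=0)
step 2: low=(low[0]=0,low[1]=?,low[2]=?,low[3]=?,low[4]=?,low[5]=?,low[6]=?,low[7]=?,low[8]=1); scc=(scc[0]=1,scc[1]=?,scc[2]=?,scc[3]=?,scc[4]=?,scc[5]=?,scc[6]=?,scc[7]=?,scc[8]=0)
step 3: low=(low[0]=0,low[1]=2,low[2]=3,low[3]=?,low[4]=3,low[5]=?,low[6]=?,low[7]=?,low[8]=1); scc=(scc[0]=1,scc[1]=?,scc[2]=?,scc[3]=?,scc[4]=?,scc[5]=?,scc[6]=?,scc[7]=?,scc[8]=0)
step 4: low=(low[0]=0,low[1]=2,low[2]=3,low[3]=7,low[4]=3,low[5]=5,low[6]=?,low[7]=6,low[8]=1); scc=(scc[0]=1,scc[1]=?,scc[2]=?,scc[3]=2,scc[4]=?,scc[5]=?,scc[6]=?,scc[7]=?,scc[8]=0)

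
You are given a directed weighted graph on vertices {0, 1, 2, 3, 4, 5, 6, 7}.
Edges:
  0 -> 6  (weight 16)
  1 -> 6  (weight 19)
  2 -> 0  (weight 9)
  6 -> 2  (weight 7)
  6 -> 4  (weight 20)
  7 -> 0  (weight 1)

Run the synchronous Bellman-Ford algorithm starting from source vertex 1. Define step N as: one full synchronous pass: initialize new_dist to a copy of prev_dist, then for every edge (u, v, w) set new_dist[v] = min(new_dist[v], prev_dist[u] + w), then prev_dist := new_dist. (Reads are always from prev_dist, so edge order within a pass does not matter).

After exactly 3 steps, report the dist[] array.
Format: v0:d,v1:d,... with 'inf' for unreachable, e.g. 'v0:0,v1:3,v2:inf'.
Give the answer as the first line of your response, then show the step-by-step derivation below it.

v0:35,v1:0,v2:26,v3:inf,v4:39,v5:inf,v6:19,v7:inf

step 1: dist = v0:inf,v1:0,v2:inf,v3:inf,v4:inf,v5:inf,v6:19,v7:inf
step 2: dist = v0:inf,v1:0,v2:26,v3:inf,v4:39,v5:inf,v6:19,v7:inf
step 3: dist = v0:35,v1:0,v2:26,v3:inf,v4:39,v5:inf,v6:19,v7:inf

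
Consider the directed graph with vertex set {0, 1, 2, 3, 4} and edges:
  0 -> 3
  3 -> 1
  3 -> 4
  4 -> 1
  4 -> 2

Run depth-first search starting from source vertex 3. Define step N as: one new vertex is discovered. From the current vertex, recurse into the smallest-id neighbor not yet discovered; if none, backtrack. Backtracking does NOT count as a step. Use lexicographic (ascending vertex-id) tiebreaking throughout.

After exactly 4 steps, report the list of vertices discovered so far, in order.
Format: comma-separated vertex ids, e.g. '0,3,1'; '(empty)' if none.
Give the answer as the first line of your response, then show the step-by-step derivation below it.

3,1,4,2

step 1: discover 3; path=3; order=3
step 2: discover 1; path=3>1; order=3,1
step 3: discover 4; path=3>4; order=3,1,4
step 4: discover 2; path=3>4>2; order=3,1,4,2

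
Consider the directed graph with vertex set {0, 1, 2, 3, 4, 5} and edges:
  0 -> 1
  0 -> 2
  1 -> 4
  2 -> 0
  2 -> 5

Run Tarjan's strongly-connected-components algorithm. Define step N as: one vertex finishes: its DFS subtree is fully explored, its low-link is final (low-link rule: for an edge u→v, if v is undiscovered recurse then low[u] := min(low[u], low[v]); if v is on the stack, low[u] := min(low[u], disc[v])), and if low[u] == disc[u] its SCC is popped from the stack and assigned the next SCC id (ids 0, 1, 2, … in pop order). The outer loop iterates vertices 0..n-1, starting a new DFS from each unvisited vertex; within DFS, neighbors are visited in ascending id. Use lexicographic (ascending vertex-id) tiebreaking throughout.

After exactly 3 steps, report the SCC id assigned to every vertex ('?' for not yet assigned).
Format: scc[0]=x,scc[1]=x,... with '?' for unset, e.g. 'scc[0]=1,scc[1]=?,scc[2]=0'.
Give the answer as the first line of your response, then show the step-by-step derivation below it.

scc[0]=?,scc[1]=1,scc[2]=?,scc[3]=?,scc[4]=0,scc[5]=2

step 1: low=(low[0]=0,low[1]=1,low[2]=?,low[3]=?,low[4]=2,low[5]=?); scc=(scc[0]=?,scc[1]=?,scc[2]=?,scc[3]=?,scc[4]=0,scc[5]=?)
step 2: low=(low[0]=0,low[1]=1,low[2]=?,low[3]=?,low[4]=2,low[5]=?); scc=(scc[0]=?,scc[1]=1,scc[2]=?,scc[3]=?,scc[4]=0,scc[5]=?)
step 3: low=(low[0]=0,low[1]=1,low[2]=0,low[3]=?,low[4]=2,low[5]=4); scc=(scc[0]=?,scc[1]=1,scc[2]=?,scc[3]=?,scc[4]=0,scc[5]=2)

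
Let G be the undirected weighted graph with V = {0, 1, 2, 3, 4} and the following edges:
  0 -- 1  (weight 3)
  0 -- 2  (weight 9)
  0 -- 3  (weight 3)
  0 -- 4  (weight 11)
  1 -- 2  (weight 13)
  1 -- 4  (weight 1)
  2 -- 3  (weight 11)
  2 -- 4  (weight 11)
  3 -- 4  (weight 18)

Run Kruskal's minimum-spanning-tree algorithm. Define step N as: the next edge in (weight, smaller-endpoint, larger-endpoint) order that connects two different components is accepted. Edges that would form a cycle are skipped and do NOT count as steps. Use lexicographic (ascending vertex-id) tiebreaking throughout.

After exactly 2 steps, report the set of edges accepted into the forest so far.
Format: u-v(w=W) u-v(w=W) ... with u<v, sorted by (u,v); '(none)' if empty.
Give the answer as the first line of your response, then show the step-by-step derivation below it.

0-1(w=3) 1-4(w=1)

step 1: add edge 1-4 (w=1); MST = {1-4(w=1)}
step 2: add edge 0-1 (w=3); MST = {0-1(w=3) 1-4(w=1)}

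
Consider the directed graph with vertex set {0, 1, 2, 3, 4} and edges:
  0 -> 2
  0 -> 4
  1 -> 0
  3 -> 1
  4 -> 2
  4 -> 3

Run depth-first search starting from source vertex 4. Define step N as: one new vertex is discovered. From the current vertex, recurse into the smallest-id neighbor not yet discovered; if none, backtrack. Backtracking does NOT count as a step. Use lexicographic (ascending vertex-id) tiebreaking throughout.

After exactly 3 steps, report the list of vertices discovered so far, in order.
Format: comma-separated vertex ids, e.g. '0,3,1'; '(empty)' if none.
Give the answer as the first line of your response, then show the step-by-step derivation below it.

4,2,3

step 1: discover 4; path=4; order=4
step 2: discover 2; path=4>2; order=4,2
step 3: discover 3; path=4>3; order=4,2,3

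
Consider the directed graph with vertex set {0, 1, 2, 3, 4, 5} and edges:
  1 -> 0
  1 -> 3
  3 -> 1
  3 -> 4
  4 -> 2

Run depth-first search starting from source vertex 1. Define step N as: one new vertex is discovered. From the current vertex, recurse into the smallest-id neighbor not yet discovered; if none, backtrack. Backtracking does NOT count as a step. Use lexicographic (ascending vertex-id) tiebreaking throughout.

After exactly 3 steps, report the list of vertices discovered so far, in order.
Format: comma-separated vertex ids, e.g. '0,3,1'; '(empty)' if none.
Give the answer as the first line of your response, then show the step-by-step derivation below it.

1,0,3

step 1: discover 1; path=1; order=1
step 2: discover 0; path=1>0; order=1,0
step 3: discover 3; path=1>3; order=1,0,3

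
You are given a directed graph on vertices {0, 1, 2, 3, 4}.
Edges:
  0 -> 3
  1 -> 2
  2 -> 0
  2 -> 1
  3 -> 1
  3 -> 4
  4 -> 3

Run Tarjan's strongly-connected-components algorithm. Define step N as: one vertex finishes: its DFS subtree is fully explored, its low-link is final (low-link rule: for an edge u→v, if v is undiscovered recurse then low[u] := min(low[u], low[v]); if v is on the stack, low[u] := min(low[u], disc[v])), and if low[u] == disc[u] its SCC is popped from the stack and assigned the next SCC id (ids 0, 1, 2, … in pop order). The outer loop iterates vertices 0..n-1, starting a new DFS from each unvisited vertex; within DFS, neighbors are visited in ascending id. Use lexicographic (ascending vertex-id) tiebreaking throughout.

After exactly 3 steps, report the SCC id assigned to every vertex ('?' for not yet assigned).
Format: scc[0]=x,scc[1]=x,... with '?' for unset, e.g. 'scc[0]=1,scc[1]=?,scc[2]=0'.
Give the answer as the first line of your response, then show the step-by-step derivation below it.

scc[0]=?,scc[1]=?,scc[2]=?,scc[3]=?,scc[4]=?

step 1: low=(low[0]=0,low[1]=2,low[2]=0,low[3]=1,low[4]=?); scc=(scc[0]=?,scc[1]=?,scc[2]=?,scc[3]=?,scc[4]=?)
step 2: low=(low[0]=0,low[1]=0,low[2]=0,low[3]=1,low[4]=?); scc=(scc[0]=?,scc[1]=?,scc[2]=?,scc[3]=?,scc[4]=?)
step 3: low=(low[0]=0,low[1]=0,low[2]=0,low[3]=0,low[4]=1); scc=(scc[0]=?,scc[1]=?,scc[2]=?,scc[3]=?,scc[4]=?)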